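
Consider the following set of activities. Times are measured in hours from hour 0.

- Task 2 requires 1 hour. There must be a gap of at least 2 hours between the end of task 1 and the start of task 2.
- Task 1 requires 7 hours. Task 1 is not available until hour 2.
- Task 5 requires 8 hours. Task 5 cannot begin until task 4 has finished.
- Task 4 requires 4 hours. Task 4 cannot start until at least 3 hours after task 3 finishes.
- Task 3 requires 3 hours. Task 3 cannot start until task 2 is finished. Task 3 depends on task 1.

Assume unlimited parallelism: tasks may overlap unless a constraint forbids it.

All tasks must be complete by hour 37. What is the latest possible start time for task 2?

18

To finish by hour 37, task 5 (duration 8) must start no later than hour 29.
Task 4 feeds into task 5 (must start by hour 29); so task 4 must finish by hour 29 and therefore start by hour 25.
Task 3 must finish before task 4 (must start by hour 25, minus 3-hour gap → hour 22). With a 3-hour duration, task 3 must start by 22 − 3 = hour 19.
Since task 3 (must start by hour 19) depends on it, task 2 must finish by hour 19. Backing off its 1-hour duration gives a latest start of hour 18.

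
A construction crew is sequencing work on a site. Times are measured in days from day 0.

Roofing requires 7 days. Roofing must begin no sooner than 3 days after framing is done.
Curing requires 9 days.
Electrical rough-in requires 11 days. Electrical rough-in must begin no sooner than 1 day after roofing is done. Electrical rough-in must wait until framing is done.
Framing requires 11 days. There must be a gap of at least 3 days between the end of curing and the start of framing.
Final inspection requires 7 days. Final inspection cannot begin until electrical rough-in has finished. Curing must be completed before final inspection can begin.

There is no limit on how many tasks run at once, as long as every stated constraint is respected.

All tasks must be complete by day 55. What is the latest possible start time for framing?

To finish by day 55, final inspection (duration 7) must start no later than day 48.
Electrical rough-in must finish before final inspection (must start by day 48). With an 11-day duration, electrical rough-in must start by 48 − 11 = day 37.
Roofing has to be done before electrical rough-in (must start by day 37, minus 1-day gap → day 36). That means finishing by day 36, i.e. starting by 36 − 7 = day 29.
Framing must finish in time for roofing (must start by day 29, minus 3-day gap → day 26); electrical rough-in (must start by day 37). The tightest is day 26, so framing must start by 26 − 11 = day 15.

15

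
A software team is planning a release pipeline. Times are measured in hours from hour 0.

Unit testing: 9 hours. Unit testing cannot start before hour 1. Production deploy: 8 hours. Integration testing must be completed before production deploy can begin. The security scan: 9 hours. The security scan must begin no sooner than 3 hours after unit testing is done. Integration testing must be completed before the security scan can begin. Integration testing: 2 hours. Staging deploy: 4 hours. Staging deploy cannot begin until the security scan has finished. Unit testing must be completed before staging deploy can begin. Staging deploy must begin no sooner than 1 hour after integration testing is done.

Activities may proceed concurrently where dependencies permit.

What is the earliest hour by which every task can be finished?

Integration testing can start immediately at hour 0; it finishes at hour 2.
Production deploy waits on integration testing (finishes hour 2), so it starts at hour 2 and finishes at 2 + 8 = hour 10.
After its own release at hour 1, unit testing can start at hour 1 and finishes at hour 10.
For the security scan: unit testing (finishes hour 10, plus 3-hour gap → hour 13); integration testing (finishes hour 2). Taking the maximum gives a start of hour 13, and it finishes at 13 + 9 = hour 22.
Staging deploy needs all of the security scan (finishes hour 22); unit testing (finishes hour 10); integration testing (finishes hour 2, plus 1-hour gap → hour 3). That puts its earliest start at hour 22; it finishes at 22 + 4 = hour 26.
All tasks are finished once the last one completes. Finish times: Unit testing at 10, Integration testing at 2, The security scan at 22, Staging deploy at 26, Production deploy at 10. The latest is hour 26.

26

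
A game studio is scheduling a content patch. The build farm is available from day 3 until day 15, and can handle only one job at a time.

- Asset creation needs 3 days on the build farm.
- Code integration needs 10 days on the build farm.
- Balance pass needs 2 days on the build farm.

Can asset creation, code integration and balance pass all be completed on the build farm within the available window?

The build farm window is 15 − 3 = 12 days.
Running back to back, the jobs need 3 + 10 + 2 = 15 days on the build farm.
Since 15 > 12, they cannot all fit.

No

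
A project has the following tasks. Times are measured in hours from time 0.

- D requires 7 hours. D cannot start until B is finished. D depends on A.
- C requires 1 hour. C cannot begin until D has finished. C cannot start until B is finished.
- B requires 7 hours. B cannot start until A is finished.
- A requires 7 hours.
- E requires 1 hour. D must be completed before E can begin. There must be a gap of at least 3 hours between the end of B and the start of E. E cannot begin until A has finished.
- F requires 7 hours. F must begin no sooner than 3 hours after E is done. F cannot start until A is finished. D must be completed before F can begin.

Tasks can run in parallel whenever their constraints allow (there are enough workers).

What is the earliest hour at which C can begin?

21

A can start immediately at hour 0; it finishes at hour 7.
B waits on A (finishes hour 7), so it starts at hour 7 and finishes at 7 + 7 = hour 14.
D has to wait for B (finishes hour 14); A (finishes hour 7). The latest of these is hour 14, so D runs hour 14 to 14 + 7 = hour 21.
C waits on D (finishes hour 21); B (finishes hour 14). The latest of these is hour 21, which is the earliest C can start.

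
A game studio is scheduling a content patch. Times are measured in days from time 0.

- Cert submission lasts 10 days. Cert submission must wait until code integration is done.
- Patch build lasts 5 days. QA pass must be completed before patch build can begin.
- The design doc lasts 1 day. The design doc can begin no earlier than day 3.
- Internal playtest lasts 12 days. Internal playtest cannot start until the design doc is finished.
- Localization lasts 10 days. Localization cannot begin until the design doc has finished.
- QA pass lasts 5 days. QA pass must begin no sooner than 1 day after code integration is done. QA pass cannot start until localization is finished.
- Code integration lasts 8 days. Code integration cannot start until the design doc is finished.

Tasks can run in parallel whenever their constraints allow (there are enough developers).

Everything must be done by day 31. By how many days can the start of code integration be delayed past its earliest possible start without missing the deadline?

The design doc waits on its own release at day 3, so it starts at day 3 and finishes at 3 + 1 = day 4.
After the design doc (finishes day 4), code integration can start at day 4 and finishes at day 12.

Working backward from the deadline:
Patch build has no dependents, so it just needs to finish by day 31. Starting by 31 − 5 = day 26 achieves that.
QA pass feeds into patch build (must start by day 26); so QA pass must finish by day 26 and therefore start by day 21.
Cert submission has no dependents, so it just needs to finish by day 31. Starting by 31 − 10 = day 21 achieves that.
Code integration feeds QA pass (must start by day 21, minus 1-day gap → day 20); cert submission (must start by day 21). Taking the minimum, code integration must finish by day 20 and start by 20 − 8 = day 12.
So code integration can start as early as day 4 and as late as day 12, giving 12 − 4 = 8 days of slack.

8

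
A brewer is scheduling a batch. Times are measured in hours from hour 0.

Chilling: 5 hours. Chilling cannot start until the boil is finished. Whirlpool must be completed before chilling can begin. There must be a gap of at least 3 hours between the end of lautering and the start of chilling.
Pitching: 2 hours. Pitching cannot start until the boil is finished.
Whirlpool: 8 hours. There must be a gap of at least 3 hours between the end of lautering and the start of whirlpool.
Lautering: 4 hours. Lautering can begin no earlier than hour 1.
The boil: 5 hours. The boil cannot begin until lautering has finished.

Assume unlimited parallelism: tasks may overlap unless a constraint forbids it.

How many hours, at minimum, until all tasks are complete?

Lautering waits on its own release at hour 1, so it starts at hour 1 and finishes at 1 + 4 = hour 5.
After lautering (finishes hour 5, plus 3-hour gap → hour 8), whirlpool can start at hour 8 and finishes at hour 16.
The boil waits on lautering (finishes hour 5), so it starts at hour 5 and finishes at 5 + 5 = hour 10.
After the boil (finishes hour 10), pitching can start at hour 10 and finishes at hour 12.
Chilling cannot start until the boil (finishes hour 10); whirlpool (finishes hour 16); lautering (finishes hour 5, plus 3-hour gap → hour 8). The controlling bound is hour 16, so chilling finishes at 16 + 5 = hour 21.
All tasks are finished once the last one completes. Finish times: Lautering at 5, The boil at 10, Whirlpool at 16, Chilling at 21, Pitching at 12. The latest is hour 21.

21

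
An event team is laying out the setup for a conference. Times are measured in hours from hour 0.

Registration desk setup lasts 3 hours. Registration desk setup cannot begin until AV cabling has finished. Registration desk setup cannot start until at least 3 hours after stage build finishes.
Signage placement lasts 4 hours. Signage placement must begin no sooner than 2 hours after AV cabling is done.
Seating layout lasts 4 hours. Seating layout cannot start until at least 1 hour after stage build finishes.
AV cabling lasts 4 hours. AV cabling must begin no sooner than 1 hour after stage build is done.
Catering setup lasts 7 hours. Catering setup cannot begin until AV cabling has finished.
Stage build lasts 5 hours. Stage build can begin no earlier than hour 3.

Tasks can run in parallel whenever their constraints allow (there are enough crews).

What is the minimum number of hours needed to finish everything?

20

After its own release at hour 3, stage build can start at hour 3 and finishes at hour 8.
Seating layout waits on stage build (finishes hour 8, plus 1-hour gap → hour 9), so it starts at hour 9 and finishes at 9 + 4 = hour 13.
AV cabling cannot begin until stage build (finishes hour 8, plus 1-hour gap → hour 9). It runs from hour 9 to 9 + 4 = hour 13.
Catering setup cannot begin until AV cabling (finishes hour 13). It runs from hour 13 to 13 + 7 = hour 20.
Signage placement cannot begin until AV cabling (finishes hour 13, plus 2-hour gap → hour 15). It runs from hour 15 to 15 + 4 = hour 19.
For registration desk setup: AV cabling (finishes hour 13); stage build (finishes hour 8, plus 3-hour gap → hour 11). Taking the maximum gives a start of hour 13, and it finishes at 13 + 3 = hour 16.
All tasks are finished once the last one completes. Finish times: Stage build at 8, AV cabling at 13, Seating layout at 13, Registration desk setup at 16, Signage placement at 19, Catering setup at 20. The latest is hour 20.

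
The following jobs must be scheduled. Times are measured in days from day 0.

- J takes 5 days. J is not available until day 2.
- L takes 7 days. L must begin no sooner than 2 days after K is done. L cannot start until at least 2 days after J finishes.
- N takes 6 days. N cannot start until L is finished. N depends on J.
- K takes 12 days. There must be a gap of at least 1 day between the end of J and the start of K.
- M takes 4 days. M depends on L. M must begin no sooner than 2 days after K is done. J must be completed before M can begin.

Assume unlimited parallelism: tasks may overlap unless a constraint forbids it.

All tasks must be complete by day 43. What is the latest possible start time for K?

16

M must finish by day 43; it takes 4 days, so it must start by 43 − 4 = day 39.
N must finish by day 43; it takes 6 days, so it must start by 43 − 6 = day 37.
For L: M (must start by day 39); N (must start by day 37). The most restrictive is day 37; with a 7-day duration, L must start by day 30.
K must finish in time for L (must start by day 30, minus 2-day gap → day 28); M (must start by day 39, minus 2-day gap → day 37). The tightest is day 28, so K must start by 28 − 12 = day 16.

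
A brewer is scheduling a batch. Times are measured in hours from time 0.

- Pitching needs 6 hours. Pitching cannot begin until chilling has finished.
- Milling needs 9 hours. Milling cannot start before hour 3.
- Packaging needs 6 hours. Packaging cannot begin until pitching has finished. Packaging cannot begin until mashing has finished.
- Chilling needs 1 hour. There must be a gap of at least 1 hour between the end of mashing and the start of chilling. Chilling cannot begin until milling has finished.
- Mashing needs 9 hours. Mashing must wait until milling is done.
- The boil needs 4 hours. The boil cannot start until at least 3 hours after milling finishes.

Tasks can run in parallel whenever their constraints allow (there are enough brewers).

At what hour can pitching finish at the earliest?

Milling waits on its own release at hour 3, so it starts at hour 3 and finishes at 3 + 9 = hour 12.
After milling (finishes hour 12), mashing can start at hour 12 and finishes at hour 21.
Chilling has to wait for mashing (finishes hour 21, plus 1-hour gap → hour 22); milling (finishes hour 12). The latest of these is hour 22, so chilling runs hour 22 to 22 + 1 = hour 23.
Pitching cannot begin until chilling (finishes hour 23). It runs from hour 23 to 23 + 6 = hour 29.

29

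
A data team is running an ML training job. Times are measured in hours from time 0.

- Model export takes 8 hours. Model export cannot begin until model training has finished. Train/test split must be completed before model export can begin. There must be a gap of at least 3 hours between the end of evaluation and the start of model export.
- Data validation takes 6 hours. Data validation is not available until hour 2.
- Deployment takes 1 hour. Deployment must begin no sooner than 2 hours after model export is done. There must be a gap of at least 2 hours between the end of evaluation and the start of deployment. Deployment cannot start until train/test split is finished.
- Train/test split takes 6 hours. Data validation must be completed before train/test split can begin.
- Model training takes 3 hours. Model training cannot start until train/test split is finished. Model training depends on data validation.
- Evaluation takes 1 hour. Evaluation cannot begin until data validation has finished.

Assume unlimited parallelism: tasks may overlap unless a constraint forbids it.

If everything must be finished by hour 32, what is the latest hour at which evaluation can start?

17

Nothing follows deployment; the deadline of hour 32 is its only limit. It must start by 32 − 1 = hour 31.
Model export has to be done before deployment (must start by hour 31, minus 2-hour gap → hour 29). That means finishing by hour 29, i.e. starting by 29 − 8 = hour 21.
For evaluation: model export (must start by hour 21, minus 3-hour gap → hour 18); deployment (must start by hour 31, minus 2-hour gap → hour 29). The most restrictive is hour 18; with a 1-hour duration, evaluation must start by hour 17.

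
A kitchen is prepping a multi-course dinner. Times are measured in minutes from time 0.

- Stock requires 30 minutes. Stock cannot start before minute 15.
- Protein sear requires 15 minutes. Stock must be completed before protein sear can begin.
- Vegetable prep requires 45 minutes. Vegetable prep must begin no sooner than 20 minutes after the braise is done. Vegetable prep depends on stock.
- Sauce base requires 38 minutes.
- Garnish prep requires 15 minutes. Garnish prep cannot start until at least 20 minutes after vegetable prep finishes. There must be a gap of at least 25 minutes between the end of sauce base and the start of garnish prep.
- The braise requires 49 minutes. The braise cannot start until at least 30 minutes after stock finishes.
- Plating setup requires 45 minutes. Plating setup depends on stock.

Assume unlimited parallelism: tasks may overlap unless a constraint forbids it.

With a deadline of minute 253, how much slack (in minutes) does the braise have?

29

After its own release at minute 15, stock can start at minute 15 and finishes at minute 45.
The braise cannot begin until stock (finishes minute 45, plus 30-minute gap → minute 75). It runs from minute 75 to 75 + 49 = minute 124.

Working backward from the deadline:
To finish by minute 253, garnish prep (duration 15) must start no later than minute 238.
Since garnish prep (must start by minute 238, minus 20-minute gap → minute 218) depends on it, vegetable prep must finish by minute 218. Backing off its 45-minute duration gives a latest start of minute 173.
The braise has to be done before vegetable prep (must start by minute 173, minus 20-minute gap → minute 153). That means finishing by minute 153, i.e. starting by 153 − 49 = minute 104.
So the braise can start as early as minute 75 and as late as minute 104, giving 104 − 75 = 29 minutes of slack.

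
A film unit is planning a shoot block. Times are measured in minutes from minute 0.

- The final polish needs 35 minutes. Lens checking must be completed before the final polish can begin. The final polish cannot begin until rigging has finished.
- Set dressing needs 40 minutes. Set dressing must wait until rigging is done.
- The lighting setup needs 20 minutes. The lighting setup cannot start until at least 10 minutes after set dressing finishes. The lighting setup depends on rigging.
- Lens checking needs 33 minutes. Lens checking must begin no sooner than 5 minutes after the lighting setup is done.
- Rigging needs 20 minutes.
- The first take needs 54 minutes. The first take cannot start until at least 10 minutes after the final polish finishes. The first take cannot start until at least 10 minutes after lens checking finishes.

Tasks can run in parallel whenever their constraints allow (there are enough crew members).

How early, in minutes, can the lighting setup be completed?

90

Rigging can start immediately at minute 0; it finishes at minute 20.
Set dressing waits on rigging (finishes minute 20), so it starts at minute 20 and finishes at 20 + 40 = minute 60.
The lighting setup has to wait for set dressing (finishes minute 60, plus 10-minute gap → minute 70); rigging (finishes minute 20). The latest of these is minute 70, so the lighting setup runs minute 70 to 70 + 20 = minute 90.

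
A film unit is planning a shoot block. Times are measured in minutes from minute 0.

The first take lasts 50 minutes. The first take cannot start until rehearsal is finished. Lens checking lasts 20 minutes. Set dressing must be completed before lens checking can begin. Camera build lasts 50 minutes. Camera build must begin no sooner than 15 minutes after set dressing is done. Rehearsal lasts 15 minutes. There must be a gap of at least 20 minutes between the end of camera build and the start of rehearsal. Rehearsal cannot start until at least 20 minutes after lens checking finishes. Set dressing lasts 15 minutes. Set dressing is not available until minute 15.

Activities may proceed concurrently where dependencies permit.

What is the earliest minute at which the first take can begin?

130

Set dressing waits on its own release at minute 15, so it starts at minute 15 and finishes at 15 + 15 = minute 30.
After set dressing (finishes minute 30), lens checking can start at minute 30 and finishes at minute 50.
After set dressing (finishes minute 30, plus 15-minute gap → minute 45), camera build can start at minute 45 and finishes at minute 95.
Rehearsal has to wait for camera build (finishes minute 95, plus 20-minute gap → minute 115); lens checking (finishes minute 50, plus 20-minute gap → minute 70). The latest of these is minute 115, so rehearsal runs minute 115 to 115 + 15 = minute 130.
The first take waits on rehearsal (finishes minute 130), so the earliest it can start is minute 130.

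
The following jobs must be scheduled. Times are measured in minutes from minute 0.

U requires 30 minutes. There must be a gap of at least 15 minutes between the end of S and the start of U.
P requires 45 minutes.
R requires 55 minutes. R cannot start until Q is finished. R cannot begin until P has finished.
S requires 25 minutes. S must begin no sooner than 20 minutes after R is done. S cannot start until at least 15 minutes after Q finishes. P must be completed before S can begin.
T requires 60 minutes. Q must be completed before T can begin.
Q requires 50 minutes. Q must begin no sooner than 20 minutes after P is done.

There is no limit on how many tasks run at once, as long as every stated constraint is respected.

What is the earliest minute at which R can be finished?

170

Nothing blocks P, so it runs from minute 0 to minute 45.
After P (finishes minute 45, plus 20-minute gap → minute 65), Q can start at minute 65 and finishes at minute 115.
R cannot start until Q (finishes minute 115); P (finishes minute 45). The controlling bound is minute 115, so R finishes at 115 + 55 = minute 170.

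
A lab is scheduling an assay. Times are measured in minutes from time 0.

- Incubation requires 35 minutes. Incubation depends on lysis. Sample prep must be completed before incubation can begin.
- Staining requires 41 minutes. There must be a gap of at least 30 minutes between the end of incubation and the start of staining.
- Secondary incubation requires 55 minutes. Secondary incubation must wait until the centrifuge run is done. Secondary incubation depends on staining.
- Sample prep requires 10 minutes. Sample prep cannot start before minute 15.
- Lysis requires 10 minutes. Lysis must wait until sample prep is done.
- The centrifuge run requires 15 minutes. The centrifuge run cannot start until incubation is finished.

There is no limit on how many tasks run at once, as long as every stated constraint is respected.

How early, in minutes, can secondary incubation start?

After its own release at minute 15, sample prep can start at minute 15 and finishes at minute 25.
Lysis cannot begin until sample prep (finishes minute 25). It runs from minute 25 to 25 + 10 = minute 35.
Incubation cannot start until lysis (finishes minute 35); sample prep (finishes minute 25). The controlling bound is minute 35, so incubation finishes at 35 + 35 = minute 70.
Staining cannot begin until incubation (finishes minute 70, plus 30-minute gap → minute 100). It runs from minute 100 to 100 + 41 = minute 141.
The centrifuge run waits on incubation (finishes minute 70), so it starts at minute 70 and finishes at 70 + 15 = minute 85.
Secondary incubation waits on the centrifuge run (finishes minute 85); staining (finishes minute 141). The latest of these is minute 141, which is the earliest secondary incubation can start.

141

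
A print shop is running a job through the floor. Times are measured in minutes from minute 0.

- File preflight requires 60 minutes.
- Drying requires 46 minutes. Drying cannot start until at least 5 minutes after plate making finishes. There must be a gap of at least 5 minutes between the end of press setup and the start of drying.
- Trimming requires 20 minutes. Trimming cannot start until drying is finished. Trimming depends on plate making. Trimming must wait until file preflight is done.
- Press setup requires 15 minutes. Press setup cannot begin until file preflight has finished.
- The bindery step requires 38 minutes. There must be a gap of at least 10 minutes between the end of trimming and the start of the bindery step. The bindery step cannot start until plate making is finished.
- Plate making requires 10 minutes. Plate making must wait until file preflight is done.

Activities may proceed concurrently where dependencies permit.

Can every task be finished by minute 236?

Yes

File preflight has no prerequisites, so it starts at minute 0 and finishes at minute 60.
After file preflight (finishes minute 60), press setup can start at minute 60 and finishes at minute 75.
Plate making cannot begin until file preflight (finishes minute 60). It runs from minute 60 to 60 + 10 = minute 70.
Drying has to wait for plate making (finishes minute 70, plus 5-minute gap → minute 75); press setup (finishes minute 75, plus 5-minute gap → minute 80). The latest of these is minute 80, so drying runs minute 80 to 80 + 46 = minute 126.
For trimming: drying (finishes minute 126); plate making (finishes minute 70); file preflight (finishes minute 60). Taking the maximum gives a start of minute 126, and it finishes at 126 + 20 = minute 146.
The bindery step needs all of trimming (finishes minute 146, plus 10-minute gap → minute 156); plate making (finishes minute 70). That puts its earliest start at minute 156; it finishes at 156 + 38 = minute 194.
Every task is finished by minute 194, which is no later than the deadline of 236, so the schedule is feasible.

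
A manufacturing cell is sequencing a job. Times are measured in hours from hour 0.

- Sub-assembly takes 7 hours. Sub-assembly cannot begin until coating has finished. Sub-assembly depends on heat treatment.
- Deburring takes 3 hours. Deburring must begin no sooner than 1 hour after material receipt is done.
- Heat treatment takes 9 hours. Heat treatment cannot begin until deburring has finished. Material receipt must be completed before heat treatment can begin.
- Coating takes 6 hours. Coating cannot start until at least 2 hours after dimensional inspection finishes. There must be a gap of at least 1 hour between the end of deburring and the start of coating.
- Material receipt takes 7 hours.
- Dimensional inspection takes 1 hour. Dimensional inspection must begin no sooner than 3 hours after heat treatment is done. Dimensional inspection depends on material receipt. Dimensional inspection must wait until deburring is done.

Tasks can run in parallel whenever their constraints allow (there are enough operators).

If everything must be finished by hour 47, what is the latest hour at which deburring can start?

16

Sub-assembly must finish by hour 47; it takes 7 hours, so it must start by 47 − 7 = hour 40.
Coating feeds into sub-assembly (must start by hour 40); so coating must finish by hour 40 and therefore start by hour 34.
Dimensional inspection has to be done before coating (must start by hour 34, minus 2-hour gap → hour 32). That means finishing by hour 32, i.e. starting by 32 − 1 = hour 31.
Heat treatment has several dependents: dimensional inspection (must start by hour 31, minus 3-hour gap → hour 28); sub-assembly (must start by hour 40). The earliest of those limits is hour 28, so heat treatment must start by 28 − 9 = hour 19.
Deburring feeds heat treatment (must start by hour 19); dimensional inspection (must start by hour 31); coating (must start by hour 34, minus 1-hour gap → hour 33). Taking the minimum, deburring must finish by hour 19 and start by 19 − 3 = hour 16.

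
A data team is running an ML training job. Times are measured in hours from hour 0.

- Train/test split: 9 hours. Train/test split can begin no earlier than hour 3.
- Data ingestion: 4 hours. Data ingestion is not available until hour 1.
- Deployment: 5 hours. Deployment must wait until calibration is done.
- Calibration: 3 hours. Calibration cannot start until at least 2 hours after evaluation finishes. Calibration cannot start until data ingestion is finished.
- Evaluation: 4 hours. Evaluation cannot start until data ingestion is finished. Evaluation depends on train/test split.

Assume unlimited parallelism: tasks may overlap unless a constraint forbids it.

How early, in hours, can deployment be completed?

26

Train/test split waits on its own release at hour 3, so it starts at hour 3 and finishes at 3 + 9 = hour 12.
Data ingestion cannot begin until its own release at hour 1. It runs from hour 1 to 1 + 4 = hour 5.
For evaluation: data ingestion (finishes hour 5); train/test split (finishes hour 12). Taking the maximum gives a start of hour 12, and it finishes at 12 + 4 = hour 16.
Calibration cannot start until evaluation (finishes hour 16, plus 2-hour gap → hour 18); data ingestion (finishes hour 5). The controlling bound is hour 18, so calibration finishes at 18 + 3 = hour 21.
After calibration (finishes hour 21), deployment can start at hour 21 and finishes at hour 26.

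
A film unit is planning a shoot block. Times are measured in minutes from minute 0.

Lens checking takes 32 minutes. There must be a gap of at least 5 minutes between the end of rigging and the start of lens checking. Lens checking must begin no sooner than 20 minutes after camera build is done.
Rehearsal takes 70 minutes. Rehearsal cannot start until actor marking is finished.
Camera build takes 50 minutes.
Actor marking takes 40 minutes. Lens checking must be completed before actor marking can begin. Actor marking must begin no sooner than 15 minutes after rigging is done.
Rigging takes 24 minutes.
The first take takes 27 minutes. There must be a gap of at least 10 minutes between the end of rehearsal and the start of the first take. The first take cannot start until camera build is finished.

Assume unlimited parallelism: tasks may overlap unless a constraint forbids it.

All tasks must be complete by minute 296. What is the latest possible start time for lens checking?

117

To finish by minute 296, the first take (duration 27) must start no later than minute 269.
Since the first take (must start by minute 269, minus 10-minute gap → minute 259) depends on it, rehearsal must finish by minute 259. Backing off its 70-minute duration gives a latest start of minute 189.
Actor marking must finish before rehearsal (must start by minute 189). With a 40-minute duration, actor marking must start by 189 − 40 = minute 149.
Lens checking must finish before actor marking (must start by minute 149). With a 32-minute duration, lens checking must start by 149 − 32 = minute 117.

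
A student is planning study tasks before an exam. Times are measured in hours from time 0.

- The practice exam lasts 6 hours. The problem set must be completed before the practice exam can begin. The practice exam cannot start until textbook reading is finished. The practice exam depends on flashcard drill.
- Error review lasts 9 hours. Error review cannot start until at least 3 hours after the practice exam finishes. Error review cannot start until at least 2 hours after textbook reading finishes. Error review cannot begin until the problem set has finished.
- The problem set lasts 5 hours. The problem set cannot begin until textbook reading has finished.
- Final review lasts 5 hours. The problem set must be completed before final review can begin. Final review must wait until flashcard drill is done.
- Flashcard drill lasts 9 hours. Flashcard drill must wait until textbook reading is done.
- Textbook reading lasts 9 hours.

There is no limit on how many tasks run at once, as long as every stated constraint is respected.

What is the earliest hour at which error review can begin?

Nothing blocks textbook reading, so it runs from hour 0 to hour 9.
After textbook reading (finishes hour 9), flashcard drill can start at hour 9 and finishes at hour 18.
The problem set waits on textbook reading (finishes hour 9), so it starts at hour 9 and finishes at 9 + 5 = hour 14.
For the practice exam: the problem set (finishes hour 14); textbook reading (finishes hour 9); flashcard drill (finishes hour 18). Taking the maximum gives a start of hour 18, and it finishes at 18 + 6 = hour 24.
Error review waits on the practice exam (finishes hour 24, plus 3-hour gap → hour 27); textbook reading (finishes hour 9, plus 2-hour gap → hour 11); the problem set (finishes hour 14). The latest of these is hour 27, which is the earliest error review can start.

27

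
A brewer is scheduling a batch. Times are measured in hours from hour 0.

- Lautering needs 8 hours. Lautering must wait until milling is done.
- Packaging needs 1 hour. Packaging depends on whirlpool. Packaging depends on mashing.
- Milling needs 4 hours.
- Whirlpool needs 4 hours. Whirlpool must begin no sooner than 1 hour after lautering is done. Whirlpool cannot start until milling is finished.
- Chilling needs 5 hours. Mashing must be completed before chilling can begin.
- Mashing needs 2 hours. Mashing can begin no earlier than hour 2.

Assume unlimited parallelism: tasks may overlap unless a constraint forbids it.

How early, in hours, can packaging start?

17

Mashing cannot begin until its own release at hour 2. It runs from hour 2 to 2 + 2 = hour 4.
Milling has no prerequisites, so it starts at hour 0 and finishes at hour 4.
After milling (finishes hour 4), lautering can start at hour 4 and finishes at hour 12.
Whirlpool needs all of lautering (finishes hour 12, plus 1-hour gap → hour 13); milling (finishes hour 4). That puts its earliest start at hour 13; it finishes at 13 + 4 = hour 17.
Packaging waits on whirlpool (finishes hour 17); mashing (finishes hour 4). The latest of these is hour 17, which is the earliest packaging can start.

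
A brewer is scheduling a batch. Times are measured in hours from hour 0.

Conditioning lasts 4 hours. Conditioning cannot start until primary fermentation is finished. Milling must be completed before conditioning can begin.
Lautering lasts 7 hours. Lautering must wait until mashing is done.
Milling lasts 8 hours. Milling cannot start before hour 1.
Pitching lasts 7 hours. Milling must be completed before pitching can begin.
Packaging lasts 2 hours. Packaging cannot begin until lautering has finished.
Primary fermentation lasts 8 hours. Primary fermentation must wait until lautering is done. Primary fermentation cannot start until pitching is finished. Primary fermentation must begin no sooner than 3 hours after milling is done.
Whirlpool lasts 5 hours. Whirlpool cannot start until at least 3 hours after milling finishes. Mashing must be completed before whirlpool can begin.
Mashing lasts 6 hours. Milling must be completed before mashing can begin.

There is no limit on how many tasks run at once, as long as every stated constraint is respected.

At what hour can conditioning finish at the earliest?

34

Milling waits on its own release at hour 1, so it starts at hour 1 and finishes at 1 + 8 = hour 9.
After milling (finishes hour 9), pitching can start at hour 9 and finishes at hour 16.
Mashing cannot begin until milling (finishes hour 9). It runs from hour 9 to 9 + 6 = hour 15.
Lautering cannot begin until mashing (finishes hour 15). It runs from hour 15 to 15 + 7 = hour 22.
Primary fermentation needs all of lautering (finishes hour 22); pitching (finishes hour 16); milling (finishes hour 9, plus 3-hour gap → hour 12). That puts its earliest start at hour 22; it finishes at 22 + 8 = hour 30.
Conditioning cannot start until primary fermentation (finishes hour 30); milling (finishes hour 9). The controlling bound is hour 30, so conditioning finishes at 30 + 4 = hour 34.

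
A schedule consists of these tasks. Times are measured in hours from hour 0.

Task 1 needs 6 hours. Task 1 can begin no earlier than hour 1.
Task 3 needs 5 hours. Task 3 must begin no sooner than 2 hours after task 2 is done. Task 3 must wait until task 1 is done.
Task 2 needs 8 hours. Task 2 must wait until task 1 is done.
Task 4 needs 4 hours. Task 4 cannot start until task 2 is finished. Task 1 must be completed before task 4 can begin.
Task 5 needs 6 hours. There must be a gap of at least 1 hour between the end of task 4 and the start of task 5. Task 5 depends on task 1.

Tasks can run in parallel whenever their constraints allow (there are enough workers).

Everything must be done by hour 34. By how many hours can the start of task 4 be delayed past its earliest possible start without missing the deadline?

Task 1 cannot begin until its own release at hour 1. It runs from hour 1 to 1 + 6 = hour 7.
Task 2 cannot begin until task 1 (finishes hour 7). It runs from hour 7 to 7 + 8 = hour 15.
For task 4: task 2 (finishes hour 15); task 1 (finishes hour 7). Taking the maximum gives a start of hour 15, and it finishes at 15 + 4 = hour 19.

Working backward from the deadline:
Task 5 must finish by hour 34; it takes 6 hours, so it must start by 34 − 6 = hour 28.
Task 4 must finish before task 5 (must start by hour 28, minus 1-hour gap → hour 27). With a 4-hour duration, task 4 must start by 27 − 4 = hour 23.
So task 4 can start as early as hour 15 and as late as hour 23, giving 23 − 15 = 8 hours of slack.

8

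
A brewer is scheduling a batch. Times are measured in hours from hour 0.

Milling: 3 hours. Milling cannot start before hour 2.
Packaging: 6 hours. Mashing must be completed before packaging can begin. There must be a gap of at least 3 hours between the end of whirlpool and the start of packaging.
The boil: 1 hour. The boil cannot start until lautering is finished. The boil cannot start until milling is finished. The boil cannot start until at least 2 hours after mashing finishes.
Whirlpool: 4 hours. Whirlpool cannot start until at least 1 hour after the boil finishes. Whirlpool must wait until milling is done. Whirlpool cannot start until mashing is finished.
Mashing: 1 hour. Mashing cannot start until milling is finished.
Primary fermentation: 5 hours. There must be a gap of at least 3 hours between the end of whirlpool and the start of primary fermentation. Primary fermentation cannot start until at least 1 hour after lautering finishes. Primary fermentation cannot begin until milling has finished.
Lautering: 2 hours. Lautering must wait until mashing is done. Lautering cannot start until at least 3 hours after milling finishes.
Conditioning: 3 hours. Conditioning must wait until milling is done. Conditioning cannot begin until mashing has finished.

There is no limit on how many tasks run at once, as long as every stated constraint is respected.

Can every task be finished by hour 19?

No

Milling waits on its own release at hour 2, so it starts at hour 2 and finishes at 2 + 3 = hour 5.
Mashing waits on milling (finishes hour 5), so it starts at hour 5 and finishes at 5 + 1 = hour 6.
Conditioning cannot start until milling (finishes hour 5); mashing (finishes hour 6). The controlling bound is hour 6, so conditioning finishes at 6 + 3 = hour 9.
Lautering cannot start until mashing (finishes hour 6); milling (finishes hour 5, plus 3-hour gap → hour 8). The controlling bound is hour 8, so lautering finishes at 8 + 2 = hour 10.
The boil cannot start until lautering (finishes hour 10); milling (finishes hour 5); mashing (finishes hour 6, plus 2-hour gap → hour 8). The controlling bound is hour 10, so the boil finishes at 10 + 1 = hour 11.
Whirlpool has to wait for the boil (finishes hour 11, plus 1-hour gap → hour 12); milling (finishes hour 5); mashing (finishes hour 6). The latest of these is hour 12, so whirlpool runs hour 12 to 12 + 4 = hour 16.
Packaging has to wait for mashing (finishes hour 6); whirlpool (finishes hour 16, plus 3-hour gap → hour 19). The latest of these is hour 19, so packaging runs hour 19 to 19 + 6 = hour 25.
Primary fermentation needs all of whirlpool (finishes hour 16, plus 3-hour gap → hour 19); lautering (finishes hour 10, plus 1-hour gap → hour 11); milling (finishes hour 5). That puts its earliest start at hour 19; it finishes at 19 + 5 = hour 24.
The earliest everything can be done is hour 25, which is after the deadline of 19, so it is not possible.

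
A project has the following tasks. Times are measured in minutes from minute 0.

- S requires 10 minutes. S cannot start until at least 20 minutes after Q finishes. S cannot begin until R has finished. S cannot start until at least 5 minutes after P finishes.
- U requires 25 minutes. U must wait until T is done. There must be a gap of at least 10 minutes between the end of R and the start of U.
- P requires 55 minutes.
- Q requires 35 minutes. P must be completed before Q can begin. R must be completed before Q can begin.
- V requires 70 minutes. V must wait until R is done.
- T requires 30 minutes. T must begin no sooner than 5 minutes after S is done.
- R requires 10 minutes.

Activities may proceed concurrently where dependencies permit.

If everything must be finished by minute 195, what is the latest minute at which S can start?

Nothing follows U; the deadline of minute 195 is its only limit. It must start by 195 − 25 = minute 170.
T has to be done before U (must start by minute 170). That means finishing by minute 170, i.e. starting by 170 − 30 = minute 140.
S has to be done before T (must start by minute 140, minus 5-minute gap → minute 135). That means finishing by minute 135, i.e. starting by 135 − 10 = minute 125.

125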